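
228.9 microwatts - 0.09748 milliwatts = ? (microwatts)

In microwatts:
  228.9 microwatts → 228.9
  0.09748 milliwatts = 0.09748e3 microwatts = 97.48
Difference: 228.9 - 97.48 = 131.42

131.42 microwatts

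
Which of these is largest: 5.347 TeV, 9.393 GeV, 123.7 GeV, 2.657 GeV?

5.347 TeV

5.347 TeV = 5347000000000 eV
9.393 GeV = 9393000000 eV
123.7 GeV = 123700000000 eV
2.657 GeV = 2657000000 eV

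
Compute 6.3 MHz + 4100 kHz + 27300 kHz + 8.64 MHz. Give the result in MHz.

In MHz:
  6.3 MHz → 6.3
  4100 kHz = 4100 × 10⁻³ MHz = 4.1
  27300 kHz = 27300 × 10⁻³ MHz = 27.3
  8.64 MHz → 8.64
Sum: 6.3 + 4.1 + 27.3 + 8.64 = 46.34

46.34 MHz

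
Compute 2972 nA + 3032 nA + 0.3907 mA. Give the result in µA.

In µA:
  2972 nA = 2972 × 10⁻³ µA = 2.972
  3032 nA = 3032 × 10⁻³ µA = 3.032
  0.3907 mA = 0.3907 × 10³ µA = 390.7
Sum: 2.972 + 3.032 + 390.7 = 396.704

396.704 µA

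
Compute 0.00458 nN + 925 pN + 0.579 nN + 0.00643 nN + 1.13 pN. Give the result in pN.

1516.14 pN

In pN:
  0.00458 nN = 0.00458e3 pN = 4.58
  925 pN → 925
  0.579 nN = 0.579e3 pN = 579
  0.00643 nN = 0.00643e3 pN = 6.43
  1.13 pN → 1.13
Sum: 4.58 + 925 + 579 + 6.43 + 1.13 = 1516.14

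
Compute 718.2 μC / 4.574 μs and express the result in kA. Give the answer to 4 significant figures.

(718.2e-6) / (4.574e-6) = 157.018 A

0.1570 kA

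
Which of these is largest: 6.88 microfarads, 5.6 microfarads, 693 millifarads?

6.88 microfarads = 0.00000688 farads
5.6 microfarads = 0.0000056 farads
693 millifarads = 0.693 farads

693 millifarads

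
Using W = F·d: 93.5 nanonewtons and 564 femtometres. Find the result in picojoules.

93.5e-9 × 564e-15 = 52734e-24 J

0.000000052734 picojoules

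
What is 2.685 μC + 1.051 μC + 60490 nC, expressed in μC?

64.226 μC

In μC:
  2.685 μC → 2.685
  1.051 μC → 1.051
  60490 nC = 60490 × 10⁻³ μC = 60.49
Sum: 2.685 + 1.051 + 60.49 = 64.226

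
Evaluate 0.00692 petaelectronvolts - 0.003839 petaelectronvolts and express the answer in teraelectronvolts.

3.081 teraelectronvolts

In teraelectronvolts:
  0.00692 petaelectronvolts = 0.00692 × 10^3 teraelectronvolts = 6.92
  0.003839 petaelectronvolts = 0.003839 × 10^3 teraelectronvolts = 3.839
Difference: 6.92 - 3.839 = 3.081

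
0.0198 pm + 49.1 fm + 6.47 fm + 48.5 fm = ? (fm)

123.87 fm

In fm:
  0.0198 pm = 0.0198e3 fm = 19.8
  49.1 fm → 49.1
  6.47 fm → 6.47
  48.5 fm → 48.5
Sum: 19.8 + 49.1 + 6.47 + 48.5 = 123.87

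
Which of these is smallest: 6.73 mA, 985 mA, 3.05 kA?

6.73 mA = 0.00673 A
985 mA = 0.985 A
3.05 kA = 3050 A

6.73 mA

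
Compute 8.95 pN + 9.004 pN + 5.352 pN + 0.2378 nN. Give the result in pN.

261.106 pN

In pN:
  8.95 pN → 8.95
  9.004 pN → 9.004
  5.352 pN → 5.352
  0.2378 nN = 0.2378 × 10^3 pN = 237.8
Sum: 8.95 + 9.004 + 5.352 + 237.8 = 261.106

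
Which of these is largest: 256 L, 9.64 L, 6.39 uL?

256 L = 256 L
9.64 L = 9.64 L
6.39 uL = 0.00000639 L

256 L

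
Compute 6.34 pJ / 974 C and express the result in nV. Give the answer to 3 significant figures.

(6.34 × 10⁻¹²) / (974) = 0.0065092 × 10⁻¹² V

0.00000651 nV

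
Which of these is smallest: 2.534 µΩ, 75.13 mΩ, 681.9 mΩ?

2.534 µΩ

2.534 µΩ = 0.000002534 Ω
75.13 mΩ = 0.07513 Ω
681.9 mΩ = 0.6819 Ω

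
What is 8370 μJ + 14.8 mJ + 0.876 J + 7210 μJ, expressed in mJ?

906.38 mJ

In mJ:
  8370 μJ = 8370e-3 mJ = 8.37
  14.8 mJ → 14.8
  0.876 J = 0.876e3 mJ = 876
  7210 μJ = 7210e-3 mJ = 7.21
Sum: 8.37 + 14.8 + 876 + 7.21 = 906.38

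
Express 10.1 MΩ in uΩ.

10100000000000 uΩ

mega = 10^6, micro = 10^-6; factor is 10^12.
10.1 × 10^12 = 10100000000000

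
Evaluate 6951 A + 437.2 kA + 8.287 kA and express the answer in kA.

452.438 kA

In kA:
  6951 A = 6951 × 10⁻³ kA = 6.951
  437.2 kA → 437.2
  8.287 kA → 8.287
Sum: 6.951 + 437.2 + 8.287 = 452.438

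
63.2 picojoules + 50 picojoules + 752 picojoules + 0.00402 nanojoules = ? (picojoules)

869.22 picojoules

In picojoules:
  63.2 picojoules → 63.2
  50 picojoules → 50
  752 picojoules → 752
  0.00402 nanojoules = 0.00402 × 10^3 picojoules = 4.02
Sum: 63.2 + 50 + 752 + 4.02 = 869.22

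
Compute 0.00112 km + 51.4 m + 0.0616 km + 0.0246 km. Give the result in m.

In m:
  0.00112 km = 0.00112 × 10^3 m = 1.12
  51.4 m → 51.4
  0.0616 km = 0.0616 × 10^3 m = 61.6
  0.0246 km = 0.0246 × 10^3 m = 24.6
Sum: 1.12 + 51.4 + 61.6 + 24.6 = 138.72

138.72 m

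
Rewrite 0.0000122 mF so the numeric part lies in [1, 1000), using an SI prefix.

= 12.2 × 10^-9 F; 10^-9 is nano.

12.2 nF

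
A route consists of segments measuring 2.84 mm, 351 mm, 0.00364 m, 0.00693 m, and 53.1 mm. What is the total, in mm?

In mm:
  2.84 mm → 2.84
  351 mm → 351
  0.00364 m = 0.00364e3 mm = 3.64
  0.00693 m = 0.00693e3 mm = 6.93
  53.1 mm → 53.1
Sum: 2.84 + 351 + 3.64 + 6.93 + 53.1 = 417.51

417.51 mm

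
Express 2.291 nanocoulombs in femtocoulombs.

nano = 10⁻⁹, femto = 10⁻¹⁵; factor is 10⁶.
2.291 × 10⁶ = 2291000

2291000 femtocoulombs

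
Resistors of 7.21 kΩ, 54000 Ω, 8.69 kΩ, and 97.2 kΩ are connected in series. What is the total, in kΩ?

167.1 kΩ

In kΩ:
  7.21 kΩ → 7.21
  54000 Ω = 54000 × 10⁻³ kΩ = 54
  8.69 kΩ → 8.69
  97.2 kΩ → 97.2
Sum: 7.21 + 54 + 8.69 + 97.2 = 167.1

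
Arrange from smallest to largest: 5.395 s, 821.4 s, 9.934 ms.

9.934 ms < 5.395 s < 821.4 s

5.395 s = 5.395 s
821.4 s = 821.4 s
9.934 ms = 0.009934 s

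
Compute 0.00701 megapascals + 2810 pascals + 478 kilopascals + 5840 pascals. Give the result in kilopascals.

In kilopascals:
  0.00701 megapascals = 0.00701 × 10^3 kilopascals = 7.01
  2810 pascals = 2810 × 10^-3 kilopascals = 2.81
  478 kilopascals → 478
  5840 pascals = 5840 × 10^-3 kilopascals = 5.84
Sum: 7.01 + 2.81 + 478 + 5.84 = 493.66

493.66 kilopascals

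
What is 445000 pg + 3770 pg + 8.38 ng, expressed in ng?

457.15 ng

In ng:
  445000 pg = 445000e-3 ng = 445
  3770 pg = 3770e-3 ng = 3.77
  8.38 ng → 8.38
Sum: 445 + 3.77 + 8.38 = 457.15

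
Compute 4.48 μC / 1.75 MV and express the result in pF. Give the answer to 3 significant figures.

2.56 pF

(4.48e-6) / (1.75e6) = 2.56e-12 F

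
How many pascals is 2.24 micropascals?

micro = 1e-6, (no prefix) = 1e0; factor is 1e-6.
2.24 × 1e-6 = 0.00000224

0.00000224 pascals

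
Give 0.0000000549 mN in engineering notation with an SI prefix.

= 54.9 × 10⁻¹² N; 10⁻¹² is pico.

54.9 pN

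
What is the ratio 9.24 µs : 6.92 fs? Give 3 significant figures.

1340000000

(9.24e-6) / (6.92e-15) = 1.335e9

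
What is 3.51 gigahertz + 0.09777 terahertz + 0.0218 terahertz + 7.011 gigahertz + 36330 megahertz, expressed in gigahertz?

166.421 gigahertz

In gigahertz:
  3.51 gigahertz → 3.51
  0.09777 terahertz = 0.09777 × 10³ gigahertz = 97.77
  0.0218 terahertz = 0.0218 × 10³ gigahertz = 21.8
  7.011 gigahertz → 7.011
  36330 megahertz = 36330 × 10⁻³ gigahertz = 36.33
Sum: 3.51 + 97.77 + 21.8 + 7.011 + 36.33 = 166.421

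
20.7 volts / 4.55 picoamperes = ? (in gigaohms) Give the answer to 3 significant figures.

(20.7) / (4.55 × 10^-12) = 4.5495 × 10^12 Ω

4550 gigaohms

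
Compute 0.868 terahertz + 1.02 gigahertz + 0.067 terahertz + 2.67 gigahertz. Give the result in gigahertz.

In gigahertz:
  0.868 terahertz = 0.868 × 10³ gigahertz = 868
  1.02 gigahertz → 1.02
  0.067 terahertz = 0.067 × 10³ gigahertz = 67
  2.67 gigahertz → 2.67
Sum: 868 + 1.02 + 67 + 2.67 = 938.69

938.69 gigahertz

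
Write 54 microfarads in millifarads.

micro = 10^-6, milli = 10^-3; factor is 10^-3.
54 × 10^-3 = 0.054

0.054 millifarads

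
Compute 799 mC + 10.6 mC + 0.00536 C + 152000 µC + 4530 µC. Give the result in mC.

In mC:
  799 mC → 799
  10.6 mC → 10.6
  0.00536 C = 0.00536 × 10³ mC = 5.36
  152000 µC = 152000 × 10⁻³ mC = 152
  4530 µC = 4530 × 10⁻³ mC = 4.53
Sum: 799 + 10.6 + 5.36 + 152 + 4.53 = 971.49

971.49 mC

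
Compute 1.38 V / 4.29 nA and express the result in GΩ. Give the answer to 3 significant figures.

(1.38) / (4.29e-9) = 0.32168e9 Ω

0.322 GΩ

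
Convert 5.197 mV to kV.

0.000005197 kV

milli = 10⁻³, kilo = 10³; factor is 10⁻⁶.
5.197 × 10⁻⁶ = 0.000005197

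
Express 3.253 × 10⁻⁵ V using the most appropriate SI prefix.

32.53 uV

= 32.53 × 10⁻⁶ V; 10⁻⁶ is micro.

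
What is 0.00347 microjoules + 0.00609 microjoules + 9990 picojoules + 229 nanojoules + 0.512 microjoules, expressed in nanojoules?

In nanojoules:
  0.00347 microjoules = 0.00347 × 10³ nanojoules = 3.47
  0.00609 microjoules = 0.00609 × 10³ nanojoules = 6.09
  9990 picojoules = 9990 × 10⁻³ nanojoules = 9.99
  229 nanojoules → 229
  0.512 microjoules = 0.512 × 10³ nanojoules = 512
Sum: 3.47 + 6.09 + 9.99 + 229 + 512 = 760.55

760.55 nanojoules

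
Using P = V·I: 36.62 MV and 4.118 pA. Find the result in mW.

36.62 × 10⁶ × 4.118 × 10⁻¹² = 150.80116 × 10⁻⁶ W

0.15080116 mW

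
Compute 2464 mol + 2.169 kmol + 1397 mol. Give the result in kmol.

In kmol:
  2464 mol = 2464e-3 kmol = 2.464
  2.169 kmol → 2.169
  1397 mol = 1397e-3 kmol = 1.397
Sum: 2.464 + 2.169 + 1.397 = 6.03

6.03 kmol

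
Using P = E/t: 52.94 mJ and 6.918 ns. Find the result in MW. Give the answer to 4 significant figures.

(52.94 × 10^-3) / (6.918 × 10^-9) = 7.6525 × 10^6 W

7.653 MW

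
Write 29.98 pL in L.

0.00000000002998 L

pico = 10^-12, (no prefix) = 10^0; factor is 10^-12.
29.98 × 10^-12 = 0.00000000002998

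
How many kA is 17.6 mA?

0.0000176 kA

milli = 10^-3, kilo = 10^3; factor is 10^-6.
17.6 × 10^-6 = 0.0000176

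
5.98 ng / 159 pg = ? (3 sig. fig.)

37.6

(5.98 × 10⁻⁹) / (159 × 10⁻¹²) = 0.03761 × 10³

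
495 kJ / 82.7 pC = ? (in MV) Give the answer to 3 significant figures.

5990000000 MV

(495 × 10^3) / (82.7 × 10^-12) = 5.9855 × 10^15 V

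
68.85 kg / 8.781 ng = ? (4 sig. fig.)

7841000000000

(68.85 × 10^3) / (8.781 × 10^-9) = 7.8408 × 10^12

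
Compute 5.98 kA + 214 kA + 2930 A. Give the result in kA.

In kA:
  5.98 kA → 5.98
  214 kA → 214
  2930 A = 2930 × 10^-3 kA = 2.93
Sum: 5.98 + 214 + 2.93 = 222.91

222.91 kA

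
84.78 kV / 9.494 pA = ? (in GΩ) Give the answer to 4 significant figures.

8930000 GΩ

(84.78 × 10^3) / (9.494 × 10^-12) = 8.92985 × 10^15 Ω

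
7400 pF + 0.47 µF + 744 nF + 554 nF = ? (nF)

In nF:
  7400 pF = 7400 × 10⁻³ nF = 7.4
  0.47 µF = 0.47 × 10³ nF = 470
  744 nF → 744
  554 nF → 554
Sum: 7.4 + 470 + 744 + 554 = 1775.4

1775.4 nF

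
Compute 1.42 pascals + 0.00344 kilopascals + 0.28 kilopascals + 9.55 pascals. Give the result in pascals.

In pascals:
  1.42 pascals → 1.42
  0.00344 kilopascals = 0.00344 × 10^3 pascals = 3.44
  0.28 kilopascals = 0.28 × 10^3 pascals = 280
  9.55 pascals → 9.55
Sum: 1.42 + 3.44 + 280 + 9.55 = 294.41

294.41 pascals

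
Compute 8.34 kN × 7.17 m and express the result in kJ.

8.34 × 10^3 × 7.17 = 59.7978 × 10^3 J

59.7978 kJ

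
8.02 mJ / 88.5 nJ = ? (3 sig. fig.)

(8.02 × 10^-3) / (88.5 × 10^-9) = 0.09062 × 10^6

90600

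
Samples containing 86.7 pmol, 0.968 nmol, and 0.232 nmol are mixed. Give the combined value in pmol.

1286.7 pmol

In pmol:
  86.7 pmol → 86.7
  0.968 nmol = 0.968e3 pmol = 968
  0.232 nmol = 0.232e3 pmol = 232
Sum: 86.7 + 968 + 232 = 1286.7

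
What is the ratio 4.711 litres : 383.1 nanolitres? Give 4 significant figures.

12300000

(4.711) / (383.1 × 10⁻⁹) = 0.012297 × 10⁹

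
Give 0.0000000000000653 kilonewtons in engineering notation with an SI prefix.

65.3 piconewtons

= 65.3 × 10^-12 newtons; 10^-12 is pico.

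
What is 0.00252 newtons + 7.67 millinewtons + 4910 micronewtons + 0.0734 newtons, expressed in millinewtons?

88.5 millinewtons

In millinewtons:
  0.00252 newtons = 0.00252 × 10³ millinewtons = 2.52
  7.67 millinewtons → 7.67
  4910 micronewtons = 4910 × 10⁻³ millinewtons = 4.91
  0.0734 newtons = 0.0734 × 10³ millinewtons = 73.4
Sum: 2.52 + 7.67 + 4.91 + 73.4 = 88.5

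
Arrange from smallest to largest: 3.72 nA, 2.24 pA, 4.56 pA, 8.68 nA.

3.72 nA = 0.00000000372 A
2.24 pA = 0.00000000000224 A
4.56 pA = 0.00000000000456 A
8.68 nA = 0.00000000868 A

2.24 pA < 4.56 pA < 3.72 nA < 8.68 nA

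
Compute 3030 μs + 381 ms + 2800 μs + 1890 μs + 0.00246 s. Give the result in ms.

In ms:
  3030 μs = 3030 × 10^-3 ms = 3.03
  381 ms → 381
  2800 μs = 2800 × 10^-3 ms = 2.8
  1890 μs = 1890 × 10^-3 ms = 1.89
  0.00246 s = 0.00246 × 10^3 ms = 2.46
Sum: 3.03 + 381 + 2.8 + 1.89 + 2.46 = 391.18

391.18 ms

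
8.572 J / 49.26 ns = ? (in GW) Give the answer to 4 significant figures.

0.1740 GW

(8.572) / (49.26 × 10⁻⁹) = 0.174015 × 10⁹ W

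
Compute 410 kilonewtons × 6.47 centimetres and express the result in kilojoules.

410 × 10³ × 6.47 × 10⁻² = 2652.7 × 10¹ J

26.527 kilojoules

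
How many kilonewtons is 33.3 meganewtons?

33300 kilonewtons

mega = 10^6, kilo = 10^3; factor is 10^3.
33.3 × 10^3 = 33300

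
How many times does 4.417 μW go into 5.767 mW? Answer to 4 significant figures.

(5.767e-3) / (4.417e-6) = 1.3056e3

1306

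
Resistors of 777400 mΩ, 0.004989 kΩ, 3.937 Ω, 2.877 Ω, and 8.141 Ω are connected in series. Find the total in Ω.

In Ω:
  777400 mΩ = 777400 × 10⁻³ Ω = 777.4
  0.004989 kΩ = 0.004989 × 10³ Ω = 4.989
  3.937 Ω → 3.937
  2.877 Ω → 2.877
  8.141 Ω → 8.141
Sum: 777.4 + 4.989 + 3.937 + 2.877 + 8.141 = 797.344

797.344 Ω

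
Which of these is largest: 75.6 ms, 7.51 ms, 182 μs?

75.6 ms

75.6 ms = 0.0756 s
7.51 ms = 0.00751 s
182 μs = 0.000182 s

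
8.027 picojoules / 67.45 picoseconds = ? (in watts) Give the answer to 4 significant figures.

0.1190 watts

(8.027 × 10^-12) / (67.45 × 10^-12) = 0.119007 W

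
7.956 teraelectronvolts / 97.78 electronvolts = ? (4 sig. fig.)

(7.956e12) / (97.78) = 0.081366e12

81370000000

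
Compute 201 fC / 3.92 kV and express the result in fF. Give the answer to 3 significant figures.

(201e-15) / (3.92e3) = 51.276e-18 F

0.0513 fF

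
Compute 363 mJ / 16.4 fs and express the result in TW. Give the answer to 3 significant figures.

(363 × 10^-3) / (16.4 × 10^-15) = 22.134 × 10^12 W

22.1 TW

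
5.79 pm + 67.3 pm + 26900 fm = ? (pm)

99.99 pm

In pm:
  5.79 pm → 5.79
  67.3 pm → 67.3
  26900 fm = 26900e-3 pm = 26.9
Sum: 5.79 + 67.3 + 26.9 = 99.99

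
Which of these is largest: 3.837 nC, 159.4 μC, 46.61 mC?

46.61 mC

3.837 nC = 0.000000003837 C
159.4 μC = 0.0001594 C
46.61 mC = 0.04661 C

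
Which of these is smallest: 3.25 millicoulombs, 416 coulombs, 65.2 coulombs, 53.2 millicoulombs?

3.25 millicoulombs

3.25 millicoulombs = 0.00325 coulombs
416 coulombs = 416 coulombs
65.2 coulombs = 65.2 coulombs
53.2 millicoulombs = 0.0532 coulombs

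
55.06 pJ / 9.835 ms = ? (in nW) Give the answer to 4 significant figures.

5.598 nW

(55.06e-12) / (9.835e-3) = 5.59837e-9 W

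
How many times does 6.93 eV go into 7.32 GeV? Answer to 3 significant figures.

(7.32 × 10⁹) / (6.93) = 1.056 × 10⁹

1060000000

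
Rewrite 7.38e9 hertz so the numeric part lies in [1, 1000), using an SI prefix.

= 7.38e9 hertz; 1e9 is giga.

7.38 gigahertz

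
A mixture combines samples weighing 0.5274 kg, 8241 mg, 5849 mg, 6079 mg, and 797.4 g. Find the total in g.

In g:
  0.5274 kg = 0.5274e3 g = 527.4
  8241 mg = 8241e-3 g = 8.241
  5849 mg = 5849e-3 g = 5.849
  6079 mg = 6079e-3 g = 6.079
  797.4 g → 797.4
Sum: 527.4 + 8.241 + 5.849 + 6.079 + 797.4 = 1344.969

1344.969 g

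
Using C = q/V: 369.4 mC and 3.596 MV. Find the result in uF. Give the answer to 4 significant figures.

0.1027 uF

(369.4 × 10^-3) / (3.596 × 10^6) = 102.725 × 10^-9 F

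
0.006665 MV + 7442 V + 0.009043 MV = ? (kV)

23.15 kV

In kV:
  0.006665 MV = 0.006665e3 kV = 6.665
  7442 V = 7442e-3 kV = 7.442
  0.009043 MV = 0.009043e3 kV = 9.043
Sum: 6.665 + 7.442 + 9.043 = 23.15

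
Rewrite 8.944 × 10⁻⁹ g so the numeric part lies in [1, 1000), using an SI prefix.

= 8.944 × 10⁻⁹ g; 10⁻⁹ is nano.

8.944 ng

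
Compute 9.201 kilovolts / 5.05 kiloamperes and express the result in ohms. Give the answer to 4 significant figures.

1.822 ohms

(9.201 × 10³) / (5.05 × 10³) = 1.82198 Ω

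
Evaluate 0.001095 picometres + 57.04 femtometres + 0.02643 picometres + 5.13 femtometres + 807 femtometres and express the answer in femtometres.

896.695 femtometres

In femtometres:
  0.001095 picometres = 0.001095 × 10³ femtometres = 1.095
  57.04 femtometres → 57.04
  0.02643 picometres = 0.02643 × 10³ femtometres = 26.43
  5.13 femtometres → 5.13
  807 femtometres → 807
Sum: 1.095 + 57.04 + 26.43 + 5.13 + 807 = 896.695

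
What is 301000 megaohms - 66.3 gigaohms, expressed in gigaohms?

234.7 gigaohms

In gigaohms:
  301000 megaohms = 301000 × 10⁻³ gigaohms = 301
  66.3 gigaohms → 66.3
Difference: 301 - 66.3 = 234.7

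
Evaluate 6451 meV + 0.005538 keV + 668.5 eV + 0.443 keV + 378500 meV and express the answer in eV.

1501.989 eV

In eV:
  6451 meV = 6451 × 10⁻³ eV = 6.451
  0.005538 keV = 0.005538 × 10³ eV = 5.538
  668.5 eV → 668.5
  0.443 keV = 0.443 × 10³ eV = 443
  378500 meV = 378500 × 10⁻³ eV = 378.5
Sum: 6.451 + 5.538 + 668.5 + 443 + 378.5 = 1501.989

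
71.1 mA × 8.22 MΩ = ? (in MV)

0.584442 MV

71.1e-3 × 8.22e6 = 584.442e3 V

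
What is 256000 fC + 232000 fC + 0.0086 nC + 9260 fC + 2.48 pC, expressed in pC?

In pC:
  256000 fC = 256000 × 10⁻³ pC = 256
  232000 fC = 232000 × 10⁻³ pC = 232
  0.0086 nC = 0.0086 × 10³ pC = 8.6
  9260 fC = 9260 × 10⁻³ pC = 9.26
  2.48 pC → 2.48
Sum: 256 + 232 + 8.6 + 9.26 + 2.48 = 508.34

508.34 pC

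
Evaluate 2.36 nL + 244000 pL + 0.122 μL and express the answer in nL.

In nL:
  2.36 nL → 2.36
  244000 pL = 244000e-3 nL = 244
  0.122 μL = 0.122e3 nL = 122
Sum: 2.36 + 244 + 122 = 368.36

368.36 nL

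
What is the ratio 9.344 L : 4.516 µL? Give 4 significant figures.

(9.344) / (4.516e-6) = 2.0691e6

2069000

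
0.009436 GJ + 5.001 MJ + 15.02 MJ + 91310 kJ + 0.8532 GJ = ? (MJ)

973.967 MJ

In MJ:
  0.009436 GJ = 0.009436 × 10^3 MJ = 9.436
  5.001 MJ → 5.001
  15.02 MJ → 15.02
  91310 kJ = 91310 × 10^-3 MJ = 91.31
  0.8532 GJ = 0.8532 × 10^3 MJ = 853.2
Sum: 9.436 + 5.001 + 15.02 + 91.31 + 853.2 = 973.967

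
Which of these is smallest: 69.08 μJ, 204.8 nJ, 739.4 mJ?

69.08 μJ = 0.00006908 J
204.8 nJ = 0.0000002048 J
739.4 mJ = 0.7394 J

204.8 nJ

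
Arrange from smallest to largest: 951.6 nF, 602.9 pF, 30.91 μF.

602.9 pF < 951.6 nF < 30.91 μF

951.6 nF = 0.0000009516 F
602.9 pF = 0.0000000006029 F
30.91 μF = 0.00003091 F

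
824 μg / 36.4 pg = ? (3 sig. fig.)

22600000

(824 × 10⁻⁶) / (36.4 × 10⁻¹²) = 22.64 × 10⁶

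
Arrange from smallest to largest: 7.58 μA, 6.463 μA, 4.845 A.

7.58 μA = 0.00000758 A
6.463 μA = 0.000006463 A
4.845 A = 4.845 A

6.463 μA < 7.58 μA < 4.845 A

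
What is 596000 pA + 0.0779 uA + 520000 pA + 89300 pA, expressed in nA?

1283.2 nA

In nA:
  596000 pA = 596000e-3 nA = 596
  0.0779 uA = 0.0779e3 nA = 77.9
  520000 pA = 520000e-3 nA = 520
  89300 pA = 89300e-3 nA = 89.3
Sum: 596 + 77.9 + 520 + 89.3 = 1283.2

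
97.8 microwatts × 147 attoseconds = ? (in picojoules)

0.0000000143766 picojoules

97.8 × 10^-6 × 147 × 10^-18 = 14376.6 × 10^-24 J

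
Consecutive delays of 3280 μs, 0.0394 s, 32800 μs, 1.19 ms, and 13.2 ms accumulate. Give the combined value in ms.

In ms:
  3280 μs = 3280 × 10⁻³ ms = 3.28
  0.0394 s = 0.0394 × 10³ ms = 39.4
  32800 μs = 32800 × 10⁻³ ms = 32.8
  1.19 ms → 1.19
  13.2 ms → 13.2
Sum: 3.28 + 39.4 + 32.8 + 1.19 + 13.2 = 89.87

89.87 ms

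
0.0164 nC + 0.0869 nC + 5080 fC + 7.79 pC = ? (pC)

116.17 pC

In pC:
  0.0164 nC = 0.0164 × 10³ pC = 16.4
  0.0869 nC = 0.0869 × 10³ pC = 86.9
  5080 fC = 5080 × 10⁻³ pC = 5.08
  7.79 pC → 7.79
Sum: 16.4 + 86.9 + 5.08 + 7.79 = 116.17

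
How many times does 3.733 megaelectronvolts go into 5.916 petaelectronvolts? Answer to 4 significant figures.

(5.916 × 10¹⁵) / (3.733 × 10⁶) = 1.5848 × 10⁹

1585000000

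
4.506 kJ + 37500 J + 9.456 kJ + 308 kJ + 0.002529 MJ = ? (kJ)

In kJ:
  4.506 kJ → 4.506
  37500 J = 37500e-3 kJ = 37.5
  9.456 kJ → 9.456
  308 kJ → 308
  0.002529 MJ = 0.002529e3 kJ = 2.529
Sum: 4.506 + 37.5 + 9.456 + 308 + 2.529 = 361.991

361.991 kJ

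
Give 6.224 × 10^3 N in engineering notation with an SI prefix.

6.224 kN

= 6.224 × 10^3 N; 10^3 is kilo.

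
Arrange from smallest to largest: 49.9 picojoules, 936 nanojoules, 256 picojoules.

49.9 picojoules = 0.0000000000499 joules
936 nanojoules = 0.000000936 joules
256 picojoules = 0.000000000256 joules

49.9 picojoules < 256 picojoules < 936 nanojoules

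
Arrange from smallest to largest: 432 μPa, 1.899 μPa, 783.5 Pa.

432 μPa = 0.000432 Pa
1.899 μPa = 0.000001899 Pa
783.5 Pa = 783.5 Pa

1.899 μPa < 432 μPa < 783.5 Pa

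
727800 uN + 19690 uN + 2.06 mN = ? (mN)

In mN:
  727800 uN = 727800 × 10^-3 mN = 727.8
  19690 uN = 19690 × 10^-3 mN = 19.69
  2.06 mN → 2.06
Sum: 727.8 + 19.69 + 2.06 = 749.55

749.55 mN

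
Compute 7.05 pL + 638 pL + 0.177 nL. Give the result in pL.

822.05 pL

In pL:
  7.05 pL → 7.05
  638 pL → 638
  0.177 nL = 0.177 × 10³ pL = 177
Sum: 7.05 + 638 + 177 = 822.05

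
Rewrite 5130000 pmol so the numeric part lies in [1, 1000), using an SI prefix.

5.13 μmol

= 5.13e-6 mol; 1e-6 is micro.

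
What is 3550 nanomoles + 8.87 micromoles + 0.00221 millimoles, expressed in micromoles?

14.63 micromoles

In micromoles:
  3550 nanomoles = 3550e-3 micromoles = 3.55
  8.87 micromoles → 8.87
  0.00221 millimoles = 0.00221e3 micromoles = 2.21
Sum: 3.55 + 8.87 + 2.21 = 14.63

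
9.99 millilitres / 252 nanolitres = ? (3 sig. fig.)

(9.99e-3) / (252e-9) = 0.03964e6

39600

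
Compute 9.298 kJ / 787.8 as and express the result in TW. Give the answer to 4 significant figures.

11800000 TW

(9.298 × 10^3) / (787.8 × 10^-18) = 0.0118025 × 10^21 W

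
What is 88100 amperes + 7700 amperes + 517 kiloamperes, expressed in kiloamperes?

In kiloamperes:
  88100 amperes = 88100 × 10^-3 kiloamperes = 88.1
  7700 amperes = 7700 × 10^-3 kiloamperes = 7.7
  517 kiloamperes → 517
Sum: 88.1 + 7.7 + 517 = 612.8

612.8 kiloamperes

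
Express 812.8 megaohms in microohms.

812800000000000 microohms

mega = 1e6, micro = 1e-6; factor is 1e12.
812.8 × 1e12 = 812800000000000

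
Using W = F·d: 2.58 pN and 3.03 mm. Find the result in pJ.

2.58 × 10⁻¹² × 3.03 × 10⁻³ = 7.8174 × 10⁻¹⁵ J

0.0078174 pJ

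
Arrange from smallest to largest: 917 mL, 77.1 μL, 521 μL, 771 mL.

917 mL = 0.917 L
77.1 μL = 0.0000771 L
521 μL = 0.000521 L
771 mL = 0.771 L

77.1 μL < 521 μL < 771 mL < 917 mL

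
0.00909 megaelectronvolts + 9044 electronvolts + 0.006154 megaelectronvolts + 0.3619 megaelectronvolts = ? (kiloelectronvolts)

In kiloelectronvolts:
  0.00909 megaelectronvolts = 0.00909e3 kiloelectronvolts = 9.09
  9044 electronvolts = 9044e-3 kiloelectronvolts = 9.044
  0.006154 megaelectronvolts = 0.006154e3 kiloelectronvolts = 6.154
  0.3619 megaelectronvolts = 0.3619e3 kiloelectronvolts = 361.9
Sum: 9.09 + 9.044 + 6.154 + 361.9 = 386.188

386.188 kiloelectronvolts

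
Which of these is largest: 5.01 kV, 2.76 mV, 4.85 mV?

5.01 kV

5.01 kV = 5010 V
2.76 mV = 0.00276 V
4.85 mV = 0.00485 V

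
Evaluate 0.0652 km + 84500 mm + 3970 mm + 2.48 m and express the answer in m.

In m:
  0.0652 km = 0.0652 × 10³ m = 65.2
  84500 mm = 84500 × 10⁻³ m = 84.5
  3970 mm = 3970 × 10⁻³ m = 3.97
  2.48 m → 2.48
Sum: 65.2 + 84.5 + 3.97 + 2.48 = 156.15

156.15 m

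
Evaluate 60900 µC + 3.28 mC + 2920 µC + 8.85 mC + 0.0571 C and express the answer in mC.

In mC:
  60900 µC = 60900 × 10^-3 mC = 60.9
  3.28 mC → 3.28
  2920 µC = 2920 × 10^-3 mC = 2.92
  8.85 mC → 8.85
  0.0571 C = 0.0571 × 10^3 mC = 57.1
Sum: 60.9 + 3.28 + 2.92 + 8.85 + 57.1 = 133.05

133.05 mC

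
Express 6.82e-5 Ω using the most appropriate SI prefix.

68.2 μΩ

= 68.2e-6 Ω; 1e-6 is micro.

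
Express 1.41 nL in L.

0.00000000141 L

nano = 10⁻⁹, (no prefix) = 10⁰; factor is 10⁻⁹.
1.41 × 10⁻⁹ = 0.00000000141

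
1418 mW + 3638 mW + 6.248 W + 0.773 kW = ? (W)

784.304 W

In W:
  1418 mW = 1418 × 10^-3 W = 1.418
  3638 mW = 3638 × 10^-3 W = 3.638
  6.248 W → 6.248
  0.773 kW = 0.773 × 10^3 W = 773
Sum: 1.418 + 3.638 + 6.248 + 773 = 784.304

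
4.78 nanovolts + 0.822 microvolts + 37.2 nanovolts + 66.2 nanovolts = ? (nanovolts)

In nanovolts:
  4.78 nanovolts → 4.78
  0.822 microvolts = 0.822 × 10³ nanovolts = 822
  37.2 nanovolts → 37.2
  66.2 nanovolts → 66.2
Sum: 4.78 + 822 + 37.2 + 66.2 = 930.18

930.18 nanovolts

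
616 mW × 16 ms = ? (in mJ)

616 × 10⁻³ × 16 × 10⁻³ = 9856 × 10⁻⁶ J

9.856 mJ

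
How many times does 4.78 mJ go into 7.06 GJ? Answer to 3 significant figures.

(7.06 × 10^9) / (4.78 × 10^-3) = 1.477 × 10^12

1480000000000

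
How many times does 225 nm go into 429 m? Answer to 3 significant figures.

(429) / (225 × 10^-9) = 1.907 × 10^9

1910000000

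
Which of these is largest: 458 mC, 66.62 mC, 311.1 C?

458 mC = 0.458 C
66.62 mC = 0.06662 C
311.1 C = 311.1 C

311.1 C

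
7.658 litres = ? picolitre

7658000000000 picolitres

(no prefix) = 10⁰, pico = 10⁻¹²; factor is 10¹².
7.658 × 10¹² = 7658000000000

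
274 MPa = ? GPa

mega = 10^6, giga = 10^9; factor is 10^-3.
274 × 10^-3 = 0.274

0.274 GPa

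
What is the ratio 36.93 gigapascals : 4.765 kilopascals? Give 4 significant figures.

7750000

(36.93e9) / (4.765e3) = 7.7503e6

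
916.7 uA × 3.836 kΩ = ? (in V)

3.5164612 V

916.7 × 10^-6 × 3.836 × 10^3 = 3516.4612 × 10^-3 V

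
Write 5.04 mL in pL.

5040000000 pL

milli = 10^-3, pico = 10^-12; factor is 10^9.
5.04 × 10^9 = 5040000000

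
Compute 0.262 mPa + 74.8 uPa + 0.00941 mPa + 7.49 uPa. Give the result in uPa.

353.7 uPa

In uPa:
  0.262 mPa = 0.262e3 uPa = 262
  74.8 uPa → 74.8
  0.00941 mPa = 0.00941e3 uPa = 9.41
  7.49 uPa → 7.49
Sum: 262 + 74.8 + 9.41 + 7.49 = 353.7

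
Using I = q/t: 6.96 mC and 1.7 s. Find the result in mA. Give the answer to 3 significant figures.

4.09 mA

(6.96e-3) / (1.7) = 4.0941e-3 A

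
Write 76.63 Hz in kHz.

0.07663 kHz

(no prefix) = 10⁰, kilo = 10³; factor is 10⁻³.
76.63 × 10⁻³ = 0.07663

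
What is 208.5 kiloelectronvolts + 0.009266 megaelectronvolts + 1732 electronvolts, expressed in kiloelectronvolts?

In kiloelectronvolts:
  208.5 kiloelectronvolts → 208.5
  0.009266 megaelectronvolts = 0.009266 × 10³ kiloelectronvolts = 9.266
  1732 electronvolts = 1732 × 10⁻³ kiloelectronvolts = 1.732
Sum: 208.5 + 9.266 + 1.732 = 219.498

219.498 kiloelectronvolts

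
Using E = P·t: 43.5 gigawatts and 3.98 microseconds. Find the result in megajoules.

0.17313 megajoules

43.5e9 × 3.98e-6 = 173.13e3 J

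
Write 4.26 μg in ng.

4260 ng

micro = 10⁻⁶, nano = 10⁻⁹; factor is 10³.
4.26 × 10³ = 4260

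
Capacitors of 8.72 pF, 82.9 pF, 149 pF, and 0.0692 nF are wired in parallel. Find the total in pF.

309.82 pF

In pF:
  8.72 pF → 8.72
  82.9 pF → 82.9
  149 pF → 149
  0.0692 nF = 0.0692e3 pF = 69.2
Sum: 8.72 + 82.9 + 149 + 69.2 = 309.82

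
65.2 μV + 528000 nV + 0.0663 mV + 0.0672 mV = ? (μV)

726.7 μV

In μV:
  65.2 μV → 65.2
  528000 nV = 528000 × 10⁻³ μV = 528
  0.0663 mV = 0.0663 × 10³ μV = 66.3
  0.0672 mV = 0.0672 × 10³ μV = 67.2
Sum: 65.2 + 528 + 66.3 + 67.2 = 726.7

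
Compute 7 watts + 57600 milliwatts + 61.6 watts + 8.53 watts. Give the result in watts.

In watts:
  7 watts → 7
  57600 milliwatts = 57600e-3 watts = 57.6
  61.6 watts → 61.6
  8.53 watts → 8.53
Sum: 7 + 57.6 + 61.6 + 8.53 = 134.73

134.73 watts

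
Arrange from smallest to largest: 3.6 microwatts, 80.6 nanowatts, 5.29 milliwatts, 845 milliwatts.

3.6 microwatts = 0.0000036 watts
80.6 nanowatts = 0.0000000806 watts
5.29 milliwatts = 0.00529 watts
845 milliwatts = 0.845 watts

80.6 nanowatts < 3.6 microwatts < 5.29 milliwatts < 845 milliwatts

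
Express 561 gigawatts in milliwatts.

giga = 10^9, milli = 10^-3; factor is 10^12.
561 × 10^12 = 561000000000000

561000000000000 milliwatts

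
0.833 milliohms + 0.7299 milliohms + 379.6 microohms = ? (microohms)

In microohms:
  0.833 milliohms = 0.833 × 10^3 microohms = 833
  0.7299 milliohms = 0.7299 × 10^3 microohms = 729.9
  379.6 microohms → 379.6
Sum: 833 + 729.9 + 379.6 = 1942.5

1942.5 microohms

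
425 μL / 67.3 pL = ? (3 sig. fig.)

(425 × 10⁻⁶) / (67.3 × 10⁻¹²) = 6.315 × 10⁶

6320000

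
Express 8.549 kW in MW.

kilo = 10^3, mega = 10^6; factor is 10^-3.
8.549 × 10^-3 = 0.008549

0.008549 MW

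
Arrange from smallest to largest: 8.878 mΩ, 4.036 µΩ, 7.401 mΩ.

4.036 µΩ < 7.401 mΩ < 8.878 mΩ

8.878 mΩ = 0.008878 Ω
4.036 µΩ = 0.000004036 Ω
7.401 mΩ = 0.007401 Ω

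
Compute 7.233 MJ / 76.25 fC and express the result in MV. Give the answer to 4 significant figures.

(7.233 × 10⁶) / (76.25 × 10⁻¹⁵) = 0.094859 × 10²¹ V

94860000000000 MV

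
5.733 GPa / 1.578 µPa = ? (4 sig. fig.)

3633000000000000

(5.733e9) / (1.578e-6) = 3.6331e15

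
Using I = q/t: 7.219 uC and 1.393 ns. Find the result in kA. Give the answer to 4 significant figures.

5.182 kA

(7.219 × 10^-6) / (1.393 × 10^-9) = 5.18234 × 10^3 A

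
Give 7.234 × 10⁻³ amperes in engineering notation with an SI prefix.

7.234 milliamperes

= 7.234 × 10⁻³ amperes; 10⁻³ is milli.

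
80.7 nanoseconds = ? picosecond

nano = 10⁻⁹, pico = 10⁻¹²; factor is 10³.
80.7 × 10³ = 80700

80700 picoseconds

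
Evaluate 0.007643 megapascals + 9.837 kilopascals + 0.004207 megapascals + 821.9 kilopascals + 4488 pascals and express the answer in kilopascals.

In kilopascals:
  0.007643 megapascals = 0.007643 × 10^3 kilopascals = 7.643
  9.837 kilopascals → 9.837
  0.004207 megapascals = 0.004207 × 10^3 kilopascals = 4.207
  821.9 kilopascals → 821.9
  4488 pascals = 4488 × 10^-3 kilopascals = 4.488
Sum: 7.643 + 9.837 + 4.207 + 821.9 + 4.488 = 848.075

848.075 kilopascals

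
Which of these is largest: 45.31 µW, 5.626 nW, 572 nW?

45.31 µW = 0.00004531 W
5.626 nW = 0.000000005626 W
572 nW = 0.000000572 W

45.31 µW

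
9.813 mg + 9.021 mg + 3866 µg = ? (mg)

In mg:
  9.813 mg → 9.813
  9.021 mg → 9.021
  3866 µg = 3866 × 10⁻³ mg = 3.866
Sum: 9.813 + 9.021 + 3.866 = 22.7

22.7 mg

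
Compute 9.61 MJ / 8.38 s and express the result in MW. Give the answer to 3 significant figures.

(9.61e6) / (8.38) = 1.1468e6 W

1.15 MW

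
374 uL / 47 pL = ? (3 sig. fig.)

7960000

(374 × 10⁻⁶) / (47 × 10⁻¹²) = 7.957 × 10⁶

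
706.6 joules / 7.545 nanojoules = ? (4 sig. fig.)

93650000000

(706.6) / (7.545e-9) = 93.651e9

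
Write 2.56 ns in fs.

2560000 fs

nano = 1e-9, femto = 1e-15; factor is 1e6.
2.56 × 1e6 = 2560000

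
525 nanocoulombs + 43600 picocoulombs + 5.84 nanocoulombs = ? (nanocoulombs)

In nanocoulombs:
  525 nanocoulombs → 525
  43600 picocoulombs = 43600 × 10⁻³ nanocoulombs = 43.6
  5.84 nanocoulombs → 5.84
Sum: 525 + 43.6 + 5.84 = 574.44

574.44 nanocoulombs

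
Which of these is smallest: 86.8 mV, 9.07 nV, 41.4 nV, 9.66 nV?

86.8 mV = 0.0868 V
9.07 nV = 0.00000000907 V
41.4 nV = 0.0000000414 V
9.66 nV = 0.00000000966 V

9.07 nV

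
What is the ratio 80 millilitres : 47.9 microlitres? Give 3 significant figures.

(80 × 10^-3) / (47.9 × 10^-6) = 1.67 × 10^3

1670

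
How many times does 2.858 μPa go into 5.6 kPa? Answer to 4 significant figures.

(5.6 × 10^3) / (2.858 × 10^-6) = 1.9594 × 10^9

1959000000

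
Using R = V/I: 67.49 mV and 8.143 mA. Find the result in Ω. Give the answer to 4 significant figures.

8.288 Ω

(67.49 × 10⁻³) / (8.143 × 10⁻³) = 8.2881 Ω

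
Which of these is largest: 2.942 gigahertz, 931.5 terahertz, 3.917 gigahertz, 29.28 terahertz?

931.5 terahertz

2.942 gigahertz = 2942000000 hertz
931.5 terahertz = 931500000000000 hertz
3.917 gigahertz = 3917000000 hertz
29.28 terahertz = 29280000000000 hertz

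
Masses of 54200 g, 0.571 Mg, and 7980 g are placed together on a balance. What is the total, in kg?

In kg:
  54200 g = 54200 × 10^-3 kg = 54.2
  0.571 Mg = 0.571 × 10^3 kg = 571
  7980 g = 7980 × 10^-3 kg = 7.98
Sum: 54.2 + 571 + 7.98 = 633.18

633.18 kg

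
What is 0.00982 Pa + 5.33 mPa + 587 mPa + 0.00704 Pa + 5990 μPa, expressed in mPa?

In mPa:
  0.00982 Pa = 0.00982e3 mPa = 9.82
  5.33 mPa → 5.33
  587 mPa → 587
  0.00704 Pa = 0.00704e3 mPa = 7.04
  5990 μPa = 5990e-3 mPa = 5.99
Sum: 9.82 + 5.33 + 587 + 7.04 + 5.99 = 615.18

615.18 mPa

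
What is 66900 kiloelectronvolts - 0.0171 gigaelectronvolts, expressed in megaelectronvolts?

In megaelectronvolts:
  66900 kiloelectronvolts = 66900e-3 megaelectronvolts = 66.9
  0.0171 gigaelectronvolts = 0.0171e3 megaelectronvolts = 17.1
Difference: 66.9 - 17.1 = 49.8

49.8 megaelectronvolts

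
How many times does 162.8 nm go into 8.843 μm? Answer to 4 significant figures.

(8.843 × 10⁻⁶) / (162.8 × 10⁻⁹) = 0.054318 × 10³

54.32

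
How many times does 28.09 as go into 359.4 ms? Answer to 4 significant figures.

12790000000000000

(359.4 × 10^-3) / (28.09 × 10^-18) = 12.795 × 10^15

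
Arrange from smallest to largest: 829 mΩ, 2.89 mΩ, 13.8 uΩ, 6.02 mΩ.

829 mΩ = 0.829 Ω
2.89 mΩ = 0.00289 Ω
13.8 uΩ = 0.0000138 Ω
6.02 mΩ = 0.00602 Ω

13.8 uΩ < 2.89 mΩ < 6.02 mΩ < 829 mΩ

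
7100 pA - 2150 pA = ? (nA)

In nA:
  7100 pA = 7100 × 10^-3 nA = 7.1
  2150 pA = 2150 × 10^-3 nA = 2.15
Difference: 7.1 - 2.15 = 4.95

4.95 nA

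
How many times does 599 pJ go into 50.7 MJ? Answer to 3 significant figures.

(50.7 × 10⁶) / (599 × 10⁻¹²) = 0.08464 × 10¹⁸

84600000000000000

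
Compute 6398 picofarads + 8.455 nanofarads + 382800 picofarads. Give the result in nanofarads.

397.653 nanofarads

In nanofarads:
  6398 picofarads = 6398e-3 nanofarads = 6.398
  8.455 nanofarads → 8.455
  382800 picofarads = 382800e-3 nanofarads = 382.8
Sum: 6.398 + 8.455 + 382.8 = 397.653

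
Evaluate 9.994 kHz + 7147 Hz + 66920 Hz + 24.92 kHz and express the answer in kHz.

In kHz:
  9.994 kHz → 9.994
  7147 Hz = 7147 × 10^-3 kHz = 7.147
  66920 Hz = 66920 × 10^-3 kHz = 66.92
  24.92 kHz → 24.92
Sum: 9.994 + 7.147 + 66.92 + 24.92 = 108.981

108.981 kHz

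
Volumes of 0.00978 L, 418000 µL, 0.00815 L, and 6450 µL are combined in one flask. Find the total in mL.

In mL:
  0.00978 L = 0.00978 × 10^3 mL = 9.78
  418000 µL = 418000 × 10^-3 mL = 418
  0.00815 L = 0.00815 × 10^3 mL = 8.15
  6450 µL = 6450 × 10^-3 mL = 6.45
Sum: 9.78 + 418 + 8.15 + 6.45 = 442.38

442.38 mL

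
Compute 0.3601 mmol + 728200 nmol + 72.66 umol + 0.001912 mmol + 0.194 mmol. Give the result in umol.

1356.872 umol

In umol:
  0.3601 mmol = 0.3601 × 10^3 umol = 360.1
  728200 nmol = 728200 × 10^-3 umol = 728.2
  72.66 umol → 72.66
  0.001912 mmol = 0.001912 × 10^3 umol = 1.912
  0.194 mmol = 0.194 × 10^3 umol = 194
Sum: 360.1 + 728.2 + 72.66 + 1.912 + 194 = 1356.872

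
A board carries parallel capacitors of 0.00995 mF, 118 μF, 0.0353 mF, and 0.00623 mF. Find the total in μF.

169.48 μF

In μF:
  0.00995 mF = 0.00995e3 μF = 9.95
  118 μF → 118
  0.0353 mF = 0.0353e3 μF = 35.3
  0.00623 mF = 0.00623e3 μF = 6.23
Sum: 9.95 + 118 + 35.3 + 6.23 = 169.48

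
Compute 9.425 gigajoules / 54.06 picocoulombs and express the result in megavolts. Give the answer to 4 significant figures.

174300000000000 megavolts

(9.425 × 10^9) / (54.06 × 10^-12) = 0.174343 × 10^21 V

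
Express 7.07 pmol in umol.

pico = 10⁻¹², micro = 10⁻⁶; factor is 10⁻⁶.
7.07 × 10⁻⁶ = 0.00000707

0.00000707 umol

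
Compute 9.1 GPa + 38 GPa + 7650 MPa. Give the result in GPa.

54.75 GPa

In GPa:
  9.1 GPa → 9.1
  38 GPa → 38
  7650 MPa = 7650 × 10^-3 GPa = 7.65
Sum: 9.1 + 38 + 7.65 = 54.75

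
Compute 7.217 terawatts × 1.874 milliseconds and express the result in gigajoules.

7.217 × 10¹² × 1.874 × 10⁻³ = 13.524658 × 10⁹ J

13.524658 gigajoules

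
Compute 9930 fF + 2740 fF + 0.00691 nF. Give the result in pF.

19.58 pF

In pF:
  9930 fF = 9930e-3 pF = 9.93
  2740 fF = 2740e-3 pF = 2.74
  0.00691 nF = 0.00691e3 pF = 6.91
Sum: 9.93 + 2.74 + 6.91 = 19.58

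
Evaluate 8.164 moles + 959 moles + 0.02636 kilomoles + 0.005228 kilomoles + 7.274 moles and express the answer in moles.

In moles:
  8.164 moles → 8.164
  959 moles → 959
  0.02636 kilomoles = 0.02636 × 10^3 moles = 26.36
  0.005228 kilomoles = 0.005228 × 10^3 moles = 5.228
  7.274 moles → 7.274
Sum: 8.164 + 959 + 26.36 + 5.228 + 7.274 = 1006.026

1006.026 moles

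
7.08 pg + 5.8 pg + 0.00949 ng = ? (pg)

22.37 pg

In pg:
  7.08 pg → 7.08
  5.8 pg → 5.8
  0.00949 ng = 0.00949 × 10^3 pg = 9.49
Sum: 7.08 + 5.8 + 9.49 = 22.37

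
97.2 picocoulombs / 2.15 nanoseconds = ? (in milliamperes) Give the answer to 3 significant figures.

(97.2e-12) / (2.15e-9) = 45.209e-3 A

45.2 milliamperes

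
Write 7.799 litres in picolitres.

(no prefix) = 10^0, pico = 10^-12; factor is 10^12.
7.799 × 10^12 = 7799000000000

7799000000000 picolitres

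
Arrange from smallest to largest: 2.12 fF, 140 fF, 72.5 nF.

2.12 fF < 140 fF < 72.5 nF

2.12 fF = 0.00000000000000212 F
140 fF = 0.00000000000014 F
72.5 nF = 0.0000000725 F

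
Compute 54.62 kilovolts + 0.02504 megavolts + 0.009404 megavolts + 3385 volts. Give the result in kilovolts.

92.449 kilovolts

In kilovolts:
  54.62 kilovolts → 54.62
  0.02504 megavolts = 0.02504e3 kilovolts = 25.04
  0.009404 megavolts = 0.009404e3 kilovolts = 9.404
  3385 volts = 3385e-3 kilovolts = 3.385
Sum: 54.62 + 25.04 + 9.404 + 3.385 = 92.449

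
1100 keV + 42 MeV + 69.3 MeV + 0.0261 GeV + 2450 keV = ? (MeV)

140.95 MeV

In MeV:
  1100 keV = 1100 × 10^-3 MeV = 1.1
  42 MeV → 42
  69.3 MeV → 69.3
  0.0261 GeV = 0.0261 × 10^3 MeV = 26.1
  2450 keV = 2450 × 10^-3 MeV = 2.45
Sum: 1.1 + 42 + 69.3 + 26.1 + 2.45 = 140.95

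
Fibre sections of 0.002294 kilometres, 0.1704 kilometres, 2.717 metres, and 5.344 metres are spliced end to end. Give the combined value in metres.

In metres:
  0.002294 kilometres = 0.002294e3 metres = 2.294
  0.1704 kilometres = 0.1704e3 metres = 170.4
  2.717 metres → 2.717
  5.344 metres → 5.344
Sum: 2.294 + 170.4 + 2.717 + 5.344 = 180.755

180.755 metres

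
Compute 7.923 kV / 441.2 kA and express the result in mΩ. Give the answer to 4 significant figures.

(7.923 × 10^3) / (441.2 × 10^3) = 0.0179578 Ω

17.96 mΩ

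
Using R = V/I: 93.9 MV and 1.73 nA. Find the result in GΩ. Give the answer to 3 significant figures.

54300000 GΩ

(93.9 × 10^6) / (1.73 × 10^-9) = 54.277 × 10^15 Ω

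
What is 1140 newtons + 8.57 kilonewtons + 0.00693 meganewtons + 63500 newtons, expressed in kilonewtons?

In kilonewtons:
  1140 newtons = 1140 × 10^-3 kilonewtons = 1.14
  8.57 kilonewtons → 8.57
  0.00693 meganewtons = 0.00693 × 10^3 kilonewtons = 6.93
  63500 newtons = 63500 × 10^-3 kilonewtons = 63.5
Sum: 1.14 + 8.57 + 6.93 + 63.5 = 80.14

80.14 kilonewtons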